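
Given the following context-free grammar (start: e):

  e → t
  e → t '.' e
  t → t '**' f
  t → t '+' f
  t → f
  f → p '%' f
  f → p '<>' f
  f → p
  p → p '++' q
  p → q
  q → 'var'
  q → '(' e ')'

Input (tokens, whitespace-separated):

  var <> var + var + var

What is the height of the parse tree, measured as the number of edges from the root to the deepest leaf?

[e [t [t [t [f [p [q var]] <> [f [p [q var]]]]] + [f [p [q var]]]] + [f [p [q var]]]]]

8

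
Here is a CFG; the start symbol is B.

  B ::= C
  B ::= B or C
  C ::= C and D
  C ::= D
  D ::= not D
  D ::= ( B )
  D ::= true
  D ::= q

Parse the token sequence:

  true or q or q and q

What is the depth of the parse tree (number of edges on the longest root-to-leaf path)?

[B [B [B [C [D true]]] or [C [D q]]] or [C [C [D q]] and [D q]]]

5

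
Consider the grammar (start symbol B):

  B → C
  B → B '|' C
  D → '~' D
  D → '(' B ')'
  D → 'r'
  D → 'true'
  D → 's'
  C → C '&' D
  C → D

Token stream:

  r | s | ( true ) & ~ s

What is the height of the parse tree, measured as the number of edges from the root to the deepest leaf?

[B [B [B [C [D r]]] | [C [D s]]] | [C [C [D ( [B [C [D true]]] )]] & [D ~ [D s]]]]

7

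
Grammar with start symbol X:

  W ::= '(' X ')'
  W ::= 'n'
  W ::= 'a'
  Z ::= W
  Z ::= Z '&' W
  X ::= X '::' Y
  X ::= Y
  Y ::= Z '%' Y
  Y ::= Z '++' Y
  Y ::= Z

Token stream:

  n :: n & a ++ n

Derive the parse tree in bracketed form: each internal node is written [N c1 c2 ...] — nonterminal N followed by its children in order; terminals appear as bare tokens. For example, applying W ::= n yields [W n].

X
X :: Y
Y :: Y
Z :: Y
W :: Y
n :: Y
n :: Z ++ Y
n :: Z & W ++ Y
n :: W & W ++ Y
n :: n & W ++ Y
n :: n & a ++ Y
n :: n & a ++ Z
n :: n & a ++ W
n :: n & a ++ n

[X [X [Y [Z [W n]]]] :: [Y [Z [Z [W n]] & [W a]] ++ [Y [Z [W n]]]]]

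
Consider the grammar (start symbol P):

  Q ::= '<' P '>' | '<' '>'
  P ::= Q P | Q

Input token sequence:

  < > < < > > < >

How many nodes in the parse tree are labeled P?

[P [Q < >] [P [Q < [P [Q < >]] >] [P [Q < >]]]]

4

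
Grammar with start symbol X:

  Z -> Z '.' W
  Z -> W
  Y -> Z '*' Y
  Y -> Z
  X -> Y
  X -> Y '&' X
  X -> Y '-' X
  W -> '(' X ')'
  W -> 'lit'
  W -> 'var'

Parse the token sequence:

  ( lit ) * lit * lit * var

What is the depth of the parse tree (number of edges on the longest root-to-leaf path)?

8

[X [Y [Z [W ( [X [Y [Z [W lit]]]] )]] * [Y [Z [W lit]] * [Y [Z [W lit]] * [Y [Z [W var]]]]]]]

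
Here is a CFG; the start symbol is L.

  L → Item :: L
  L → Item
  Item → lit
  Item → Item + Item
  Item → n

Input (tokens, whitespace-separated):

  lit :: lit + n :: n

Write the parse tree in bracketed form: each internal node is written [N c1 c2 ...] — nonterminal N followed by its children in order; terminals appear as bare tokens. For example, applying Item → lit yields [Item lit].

L
Item :: L
lit :: L
lit :: Item :: L
lit :: Item + Item :: L
lit :: lit + Item :: L
lit :: lit + n :: L
lit :: lit + n :: Item
lit :: lit + n :: n

[L [Item lit] :: [L [Item [Item lit] + [Item n]] :: [L [Item n]]]]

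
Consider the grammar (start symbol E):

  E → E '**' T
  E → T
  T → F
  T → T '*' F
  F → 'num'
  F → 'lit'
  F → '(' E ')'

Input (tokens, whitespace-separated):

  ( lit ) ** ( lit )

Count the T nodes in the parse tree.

4

[E [E [T [F ( [E [T [F lit]]] )]]] ** [T [F ( [E [T [F lit]]] )]]]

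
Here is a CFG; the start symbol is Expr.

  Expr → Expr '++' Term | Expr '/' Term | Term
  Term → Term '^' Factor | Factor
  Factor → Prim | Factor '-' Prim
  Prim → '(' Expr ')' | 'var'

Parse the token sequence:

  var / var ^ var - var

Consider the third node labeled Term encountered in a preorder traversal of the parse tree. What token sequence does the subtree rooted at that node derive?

var

[Expr [Expr [Term [Factor [Prim var]]]] / [Term [Term [Factor [Prim var]]] ^ [Factor [Factor [Prim var]] - [Prim var]]]]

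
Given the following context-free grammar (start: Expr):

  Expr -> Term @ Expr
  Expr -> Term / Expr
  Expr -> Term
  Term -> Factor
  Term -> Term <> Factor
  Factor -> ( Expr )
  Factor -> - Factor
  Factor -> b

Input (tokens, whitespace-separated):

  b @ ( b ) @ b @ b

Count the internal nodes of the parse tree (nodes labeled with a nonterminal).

15

[Expr [Term [Factor b]] @ [Expr [Term [Factor ( [Expr [Term [Factor b]]] )]] @ [Expr [Term [Factor b]] @ [Expr [Term [Factor b]]]]]]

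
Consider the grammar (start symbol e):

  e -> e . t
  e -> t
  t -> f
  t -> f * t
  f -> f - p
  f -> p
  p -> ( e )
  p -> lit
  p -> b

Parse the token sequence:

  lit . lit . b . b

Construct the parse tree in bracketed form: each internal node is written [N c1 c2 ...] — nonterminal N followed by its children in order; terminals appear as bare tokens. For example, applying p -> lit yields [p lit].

[e [e [e [e [t [f [p lit]]]] . [t [f [p lit]]]] . [t [f [p b]]]] . [t [f [p b]]]]

e
e . t
e . t . t
e . t . t . t
t . t . t . t
f . t . t . t
p . t . t . t
lit . t . t . t
lit . f . t . t
lit . p . t . t
lit . lit . t . t
lit . lit . f . t
lit . lit . p . t
lit . lit . b . t
lit . lit . b . f
lit . lit . b . p
lit . lit . b . b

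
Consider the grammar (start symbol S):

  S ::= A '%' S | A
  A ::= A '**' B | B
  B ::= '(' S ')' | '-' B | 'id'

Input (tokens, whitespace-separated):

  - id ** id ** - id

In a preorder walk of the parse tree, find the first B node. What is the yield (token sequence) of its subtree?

[S [A [A [A [B - [B id]]] ** [B id]] ** [B - [B id]]]]

- id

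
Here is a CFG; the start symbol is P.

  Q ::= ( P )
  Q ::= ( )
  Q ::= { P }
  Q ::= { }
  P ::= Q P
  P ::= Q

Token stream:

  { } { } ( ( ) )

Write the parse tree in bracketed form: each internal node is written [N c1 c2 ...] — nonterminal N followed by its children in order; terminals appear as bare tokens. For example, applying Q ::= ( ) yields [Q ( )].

P
Q P
{ } P
{ } Q P
{ } { } P
{ } { } Q
{ } { } ( P )
{ } { } ( Q )
{ } { } ( ( ) )

[P [Q { }] [P [Q { }] [P [Q ( [P [Q ( )]] )]]]]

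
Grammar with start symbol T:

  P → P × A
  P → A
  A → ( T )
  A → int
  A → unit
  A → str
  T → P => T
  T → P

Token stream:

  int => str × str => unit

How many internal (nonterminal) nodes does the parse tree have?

11

[T [P [A int]] => [T [P [P [A str]] × [A str]] => [T [P [A unit]]]]]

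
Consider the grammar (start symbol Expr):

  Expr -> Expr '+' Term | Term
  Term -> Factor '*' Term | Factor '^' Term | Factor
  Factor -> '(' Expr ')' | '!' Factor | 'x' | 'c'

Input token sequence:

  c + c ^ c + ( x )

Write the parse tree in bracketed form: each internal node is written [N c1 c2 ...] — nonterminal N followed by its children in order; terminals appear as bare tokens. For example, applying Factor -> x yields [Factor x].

[Expr [Expr [Expr [Term [Factor c]]] + [Term [Factor c] ^ [Term [Factor c]]]] + [Term [Factor ( [Expr [Term [Factor x]]] )]]]

Expr
Expr + Term
Expr + Term + Term
Term + Term + Term
Factor + Term + Term
c + Term + Term
c + Factor ^ Term + Term
c + c ^ Term + Term
c + c ^ Factor + Term
c + c ^ c + Term
c + c ^ c + Factor
c + c ^ c + ( Expr )
c + c ^ c + ( Term )
c + c ^ c + ( Factor )
c + c ^ c + ( x )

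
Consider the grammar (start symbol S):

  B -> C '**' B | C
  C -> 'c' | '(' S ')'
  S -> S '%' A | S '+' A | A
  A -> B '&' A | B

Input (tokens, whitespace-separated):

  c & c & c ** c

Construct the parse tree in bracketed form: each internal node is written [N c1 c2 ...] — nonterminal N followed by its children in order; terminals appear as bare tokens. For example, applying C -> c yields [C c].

[S [A [B [C c]] & [A [B [C c]] & [A [B [C c] ** [B [C c]]]]]]]

S
A
B & A
C & A
c & A
c & B & A
c & C & A
c & c & A
c & c & B
c & c & C ** B
c & c & c ** B
c & c & c ** C
c & c & c ** c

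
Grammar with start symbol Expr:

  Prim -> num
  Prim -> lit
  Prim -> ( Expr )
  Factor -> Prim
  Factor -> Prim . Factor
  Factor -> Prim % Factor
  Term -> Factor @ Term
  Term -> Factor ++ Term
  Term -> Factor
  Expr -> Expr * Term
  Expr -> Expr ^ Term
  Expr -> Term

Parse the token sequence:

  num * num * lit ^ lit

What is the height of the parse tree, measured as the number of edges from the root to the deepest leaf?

[Expr [Expr [Expr [Expr [Term [Factor [Prim num]]]] * [Term [Factor [Prim num]]]] * [Term [Factor [Prim lit]]]] ^ [Term [Factor [Prim lit]]]]

7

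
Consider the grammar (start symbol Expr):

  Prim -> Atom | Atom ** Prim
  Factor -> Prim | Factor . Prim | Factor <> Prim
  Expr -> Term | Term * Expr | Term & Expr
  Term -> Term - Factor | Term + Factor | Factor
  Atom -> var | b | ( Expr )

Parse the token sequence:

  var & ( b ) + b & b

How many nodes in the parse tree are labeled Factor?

5

[Expr [Term [Factor [Prim [Atom var]]]] & [Expr [Term [Term [Factor [Prim [Atom ( [Expr [Term [Factor [Prim [Atom b]]]]] )]]]] + [Factor [Prim [Atom b]]]] & [Expr [Term [Factor [Prim [Atom b]]]]]]]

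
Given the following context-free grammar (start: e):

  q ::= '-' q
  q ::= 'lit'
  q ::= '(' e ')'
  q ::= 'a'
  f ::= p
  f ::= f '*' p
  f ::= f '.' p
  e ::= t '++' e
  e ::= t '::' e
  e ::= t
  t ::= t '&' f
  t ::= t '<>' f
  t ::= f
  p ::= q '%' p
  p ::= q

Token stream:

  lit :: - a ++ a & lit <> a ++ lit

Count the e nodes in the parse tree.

[e [t [f [p [q lit]]]] :: [e [t [f [p [q - [q a]]]]] ++ [e [t [t [t [f [p [q a]]]] & [f [p [q lit]]]] <> [f [p [q a]]]] ++ [e [t [f [p [q lit]]]]]]]]

4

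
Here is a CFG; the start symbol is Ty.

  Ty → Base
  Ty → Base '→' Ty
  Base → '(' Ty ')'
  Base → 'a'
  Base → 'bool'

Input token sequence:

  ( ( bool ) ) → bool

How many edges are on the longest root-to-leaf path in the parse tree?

[Ty [Base ( [Ty [Base ( [Ty [Base bool]] )]] )] → [Ty [Base bool]]]

6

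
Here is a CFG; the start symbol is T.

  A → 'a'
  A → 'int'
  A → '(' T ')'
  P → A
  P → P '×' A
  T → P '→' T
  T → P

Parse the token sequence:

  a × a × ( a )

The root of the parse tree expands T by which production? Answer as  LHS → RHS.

[T [P [P [P [A a]] × [A a]] × [A ( [T [P [A a]]] )]]]

T → P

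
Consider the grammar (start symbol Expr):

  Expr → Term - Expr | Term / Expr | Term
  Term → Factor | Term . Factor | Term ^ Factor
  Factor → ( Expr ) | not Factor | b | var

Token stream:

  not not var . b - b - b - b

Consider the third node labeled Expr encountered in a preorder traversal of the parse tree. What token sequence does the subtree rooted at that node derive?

[Expr [Term [Term [Factor not [Factor not [Factor var]]]] . [Factor b]] - [Expr [Term [Factor b]] - [Expr [Term [Factor b]] - [Expr [Term [Factor b]]]]]]

b - b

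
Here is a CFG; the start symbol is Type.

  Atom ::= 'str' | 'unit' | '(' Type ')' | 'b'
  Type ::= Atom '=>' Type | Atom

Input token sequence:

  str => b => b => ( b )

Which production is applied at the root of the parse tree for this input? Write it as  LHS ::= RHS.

[Type [Atom str] => [Type [Atom b] => [Type [Atom b] => [Type [Atom ( [Type [Atom b]] )]]]]]

Type ::= Atom '=>' Type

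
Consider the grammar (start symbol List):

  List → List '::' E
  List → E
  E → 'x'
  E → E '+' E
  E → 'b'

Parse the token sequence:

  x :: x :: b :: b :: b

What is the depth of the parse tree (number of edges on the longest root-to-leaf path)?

6

[List [List [List [List [List [E x]] :: [E x]] :: [E b]] :: [E b]] :: [E b]]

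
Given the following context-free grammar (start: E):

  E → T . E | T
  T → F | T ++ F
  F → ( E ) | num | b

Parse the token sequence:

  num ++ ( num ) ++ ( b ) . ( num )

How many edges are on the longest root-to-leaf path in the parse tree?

7

[E [T [T [T [F num]] ++ [F ( [E [T [F num]]] )]] ++ [F ( [E [T [F b]]] )]] . [E [T [F ( [E [T [F num]]] )]]]]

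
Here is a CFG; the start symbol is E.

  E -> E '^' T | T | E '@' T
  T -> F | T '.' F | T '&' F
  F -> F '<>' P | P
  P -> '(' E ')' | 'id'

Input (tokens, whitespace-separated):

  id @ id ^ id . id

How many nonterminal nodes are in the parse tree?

[E [E [E [T [F [P id]]]] @ [T [F [P id]]]] ^ [T [T [F [P id]]] . [F [P id]]]]

15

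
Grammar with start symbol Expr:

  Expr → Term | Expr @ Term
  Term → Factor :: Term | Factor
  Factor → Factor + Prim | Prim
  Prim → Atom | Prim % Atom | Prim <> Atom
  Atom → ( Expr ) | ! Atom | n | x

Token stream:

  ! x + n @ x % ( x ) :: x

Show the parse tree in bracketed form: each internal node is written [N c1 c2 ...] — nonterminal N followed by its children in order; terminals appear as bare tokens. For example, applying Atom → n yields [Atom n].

[Expr [Expr [Term [Factor [Factor [Prim [Atom ! [Atom x]]]] + [Prim [Atom n]]]]] @ [Term [Factor [Prim [Prim [Atom x]] % [Atom ( [Expr [Term [Factor [Prim [Atom x]]]]] )]]] :: [Term [Factor [Prim [Atom x]]]]]]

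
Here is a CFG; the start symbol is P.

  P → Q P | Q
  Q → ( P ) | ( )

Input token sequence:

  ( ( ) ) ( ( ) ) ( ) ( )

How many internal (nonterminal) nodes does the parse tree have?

12

[P [Q ( [P [Q ( )]] )] [P [Q ( [P [Q ( )]] )] [P [Q ( )] [P [Q ( )]]]]]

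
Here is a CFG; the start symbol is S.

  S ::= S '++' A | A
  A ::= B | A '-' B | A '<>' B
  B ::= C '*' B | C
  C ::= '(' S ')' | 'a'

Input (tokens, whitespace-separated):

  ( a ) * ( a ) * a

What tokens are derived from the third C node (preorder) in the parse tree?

( a )

[S [A [B [C ( [S [A [B [C a]]]] )] * [B [C ( [S [A [B [C a]]]] )] * [B [C a]]]]]]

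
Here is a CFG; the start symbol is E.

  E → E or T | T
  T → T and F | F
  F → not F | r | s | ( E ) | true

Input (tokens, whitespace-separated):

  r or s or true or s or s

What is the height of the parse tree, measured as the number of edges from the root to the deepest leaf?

7

[E [E [E [E [E [T [F r]]] or [T [F s]]] or [T [F true]]] or [T [F s]]] or [T [F s]]]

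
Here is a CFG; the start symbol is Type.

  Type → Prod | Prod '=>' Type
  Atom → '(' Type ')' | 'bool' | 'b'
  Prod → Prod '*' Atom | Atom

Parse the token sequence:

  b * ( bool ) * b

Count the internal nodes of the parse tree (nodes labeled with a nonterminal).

[Type [Prod [Prod [Prod [Atom b]] * [Atom ( [Type [Prod [Atom bool]]] )]] * [Atom b]]]

10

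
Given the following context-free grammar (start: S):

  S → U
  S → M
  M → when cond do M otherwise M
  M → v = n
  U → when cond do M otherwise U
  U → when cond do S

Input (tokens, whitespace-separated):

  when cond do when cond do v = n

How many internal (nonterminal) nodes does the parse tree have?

[S [U when cond do [S [U when cond do [S [M v = n]]]]]]

6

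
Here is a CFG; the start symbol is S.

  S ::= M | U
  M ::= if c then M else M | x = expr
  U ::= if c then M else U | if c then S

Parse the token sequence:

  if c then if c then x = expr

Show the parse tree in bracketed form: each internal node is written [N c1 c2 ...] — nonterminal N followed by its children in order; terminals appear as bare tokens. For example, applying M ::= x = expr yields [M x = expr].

[S [U if c then [S [U if c then [S [M x = expr]]]]]]

S
U
if c then S
if c then U
if c then if c then S
if c then if c then M
if c then if c then x = expr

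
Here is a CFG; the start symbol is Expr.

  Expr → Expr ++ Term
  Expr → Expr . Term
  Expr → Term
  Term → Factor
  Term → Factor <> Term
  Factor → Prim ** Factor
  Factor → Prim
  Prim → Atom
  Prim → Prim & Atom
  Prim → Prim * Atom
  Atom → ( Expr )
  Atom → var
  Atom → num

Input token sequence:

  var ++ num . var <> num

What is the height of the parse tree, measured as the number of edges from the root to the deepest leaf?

7

[Expr [Expr [Expr [Term [Factor [Prim [Atom var]]]]] ++ [Term [Factor [Prim [Atom num]]]]] . [Term [Factor [Prim [Atom var]]] <> [Term [Factor [Prim [Atom num]]]]]]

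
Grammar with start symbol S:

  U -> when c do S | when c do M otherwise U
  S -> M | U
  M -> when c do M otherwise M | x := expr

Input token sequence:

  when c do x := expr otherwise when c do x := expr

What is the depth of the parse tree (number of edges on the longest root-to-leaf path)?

[S [U when c do [M x := expr] otherwise [U when c do [S [M x := expr]]]]]

5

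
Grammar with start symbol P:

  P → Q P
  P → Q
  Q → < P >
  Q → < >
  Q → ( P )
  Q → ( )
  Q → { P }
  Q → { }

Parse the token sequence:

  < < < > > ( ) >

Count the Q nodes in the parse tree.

[P [Q < [P [Q < [P [Q < >]] >] [P [Q ( )]]] >]]

4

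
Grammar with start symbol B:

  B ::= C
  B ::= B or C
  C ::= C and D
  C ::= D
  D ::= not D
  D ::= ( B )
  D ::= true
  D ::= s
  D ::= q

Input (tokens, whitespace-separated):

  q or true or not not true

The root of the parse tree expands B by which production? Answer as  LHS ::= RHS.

B ::= B or C

[B [B [B [C [D q]]] or [C [D true]]] or [C [D not [D not [D true]]]]]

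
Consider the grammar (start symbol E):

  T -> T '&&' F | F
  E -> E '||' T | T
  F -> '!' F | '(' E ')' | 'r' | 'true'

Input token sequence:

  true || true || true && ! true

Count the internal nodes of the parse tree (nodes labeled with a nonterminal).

[E [E [E [T [F true]]] || [T [F true]]] || [T [T [F true]] && [F ! [F true]]]]

12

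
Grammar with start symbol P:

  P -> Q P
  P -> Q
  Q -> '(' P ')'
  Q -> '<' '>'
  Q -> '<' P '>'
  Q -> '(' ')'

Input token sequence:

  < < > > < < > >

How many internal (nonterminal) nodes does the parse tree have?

8

[P [Q < [P [Q < >]] >] [P [Q < [P [Q < >]] >]]]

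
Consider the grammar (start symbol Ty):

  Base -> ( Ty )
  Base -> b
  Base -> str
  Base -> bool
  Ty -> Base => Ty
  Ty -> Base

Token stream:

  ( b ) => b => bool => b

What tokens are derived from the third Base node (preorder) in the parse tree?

[Ty [Base ( [Ty [Base b]] )] => [Ty [Base b] => [Ty [Base bool] => [Ty [Base b]]]]]

b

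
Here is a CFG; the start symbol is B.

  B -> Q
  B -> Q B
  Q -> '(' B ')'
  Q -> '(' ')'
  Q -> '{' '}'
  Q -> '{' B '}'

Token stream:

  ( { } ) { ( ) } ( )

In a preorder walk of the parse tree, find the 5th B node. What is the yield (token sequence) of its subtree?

( )

[B [Q ( [B [Q { }]] )] [B [Q { [B [Q ( )]] }] [B [Q ( )]]]]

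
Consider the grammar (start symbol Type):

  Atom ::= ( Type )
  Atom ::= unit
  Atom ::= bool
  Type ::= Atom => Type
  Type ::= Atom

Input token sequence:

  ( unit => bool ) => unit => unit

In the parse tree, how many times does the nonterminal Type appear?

[Type [Atom ( [Type [Atom unit] => [Type [Atom bool]]] )] => [Type [Atom unit] => [Type [Atom unit]]]]

5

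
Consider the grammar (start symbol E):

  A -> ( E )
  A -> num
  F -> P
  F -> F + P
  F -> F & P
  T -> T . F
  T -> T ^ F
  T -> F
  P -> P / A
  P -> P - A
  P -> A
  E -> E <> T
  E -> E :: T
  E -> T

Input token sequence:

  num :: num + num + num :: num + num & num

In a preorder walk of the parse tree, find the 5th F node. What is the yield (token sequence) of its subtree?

[E [E [E [T [F [P [A num]]]]] :: [T [F [F [F [P [A num]]] + [P [A num]]] + [P [A num]]]]] :: [T [F [F [F [P [A num]]] + [P [A num]]] & [P [A num]]]]]

num + num & num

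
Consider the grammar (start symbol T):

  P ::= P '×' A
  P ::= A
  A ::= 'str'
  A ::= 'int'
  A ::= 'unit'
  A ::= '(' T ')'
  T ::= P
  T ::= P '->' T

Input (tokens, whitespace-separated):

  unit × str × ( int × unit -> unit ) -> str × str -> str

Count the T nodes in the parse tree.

5

[T [P [P [P [A unit]] × [A str]] × [A ( [T [P [P [A int]] × [A unit]] -> [T [P [A unit]]]] )]] -> [T [P [P [A str]] × [A str]] -> [T [P [A str]]]]]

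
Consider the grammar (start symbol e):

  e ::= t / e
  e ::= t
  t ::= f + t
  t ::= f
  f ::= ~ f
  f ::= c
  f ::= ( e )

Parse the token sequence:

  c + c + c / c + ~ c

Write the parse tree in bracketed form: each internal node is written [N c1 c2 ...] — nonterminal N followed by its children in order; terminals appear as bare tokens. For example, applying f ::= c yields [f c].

[e [t [f c] + [t [f c] + [t [f c]]]] / [e [t [f c] + [t [f ~ [f c]]]]]]

e
t / e
f + t / e
c + t / e
c + f + t / e
c + c + t / e
c + c + f / e
c + c + c / e
c + c + c / t
c + c + c / f + t
c + c + c / c + t
c + c + c / c + f
c + c + c / c + ~ f
c + c + c / c + ~ c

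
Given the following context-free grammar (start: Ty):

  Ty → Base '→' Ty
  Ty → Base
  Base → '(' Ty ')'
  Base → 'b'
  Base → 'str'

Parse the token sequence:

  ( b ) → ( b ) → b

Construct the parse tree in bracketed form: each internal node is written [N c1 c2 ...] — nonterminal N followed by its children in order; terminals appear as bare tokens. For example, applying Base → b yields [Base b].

[Ty [Base ( [Ty [Base b]] )] → [Ty [Base ( [Ty [Base b]] )] → [Ty [Base b]]]]

Ty
Base → Ty
( Ty ) → Ty
( Base ) → Ty
( b ) → Ty
( b ) → Base → Ty
( b ) → ( Ty ) → Ty
( b ) → ( Base ) → Ty
( b ) → ( b ) → Ty
( b ) → ( b ) → Base
( b ) → ( b ) → b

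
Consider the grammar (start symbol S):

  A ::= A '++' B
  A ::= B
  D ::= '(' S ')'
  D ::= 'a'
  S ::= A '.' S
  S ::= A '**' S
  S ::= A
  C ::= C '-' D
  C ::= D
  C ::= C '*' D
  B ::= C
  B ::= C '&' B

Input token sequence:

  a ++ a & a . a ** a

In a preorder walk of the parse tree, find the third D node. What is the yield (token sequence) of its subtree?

[S [A [A [B [C [D a]]]] ++ [B [C [D a]] & [B [C [D a]]]]] . [S [A [B [C [D a]]]] ** [S [A [B [C [D a]]]]]]]

a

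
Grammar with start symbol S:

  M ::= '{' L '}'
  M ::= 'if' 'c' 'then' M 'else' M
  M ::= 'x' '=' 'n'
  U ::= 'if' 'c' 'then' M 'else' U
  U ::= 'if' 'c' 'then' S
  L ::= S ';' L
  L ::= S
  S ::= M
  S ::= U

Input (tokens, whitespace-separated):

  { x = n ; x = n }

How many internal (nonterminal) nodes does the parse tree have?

8

[S [M { [L [S [M x = n]] ; [L [S [M x = n]]]] }]]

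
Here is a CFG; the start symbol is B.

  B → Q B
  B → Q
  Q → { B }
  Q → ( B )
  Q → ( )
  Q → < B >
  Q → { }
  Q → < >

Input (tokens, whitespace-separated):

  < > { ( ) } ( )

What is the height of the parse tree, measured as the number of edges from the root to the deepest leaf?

[B [Q < >] [B [Q { [B [Q ( )]] }] [B [Q ( )]]]]

5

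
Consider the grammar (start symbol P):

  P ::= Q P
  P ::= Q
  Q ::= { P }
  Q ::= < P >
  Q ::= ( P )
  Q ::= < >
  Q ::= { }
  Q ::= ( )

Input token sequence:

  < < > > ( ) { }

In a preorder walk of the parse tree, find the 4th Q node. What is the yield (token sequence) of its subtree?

{ }

[P [Q < [P [Q < >]] >] [P [Q ( )] [P [Q { }]]]]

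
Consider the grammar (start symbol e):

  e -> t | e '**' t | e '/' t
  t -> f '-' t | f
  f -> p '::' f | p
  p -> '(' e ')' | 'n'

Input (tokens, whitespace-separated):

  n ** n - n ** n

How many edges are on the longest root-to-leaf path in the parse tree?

[e [e [e [t [f [p n]]]] ** [t [f [p n]] - [t [f [p n]]]]] ** [t [f [p n]]]]

6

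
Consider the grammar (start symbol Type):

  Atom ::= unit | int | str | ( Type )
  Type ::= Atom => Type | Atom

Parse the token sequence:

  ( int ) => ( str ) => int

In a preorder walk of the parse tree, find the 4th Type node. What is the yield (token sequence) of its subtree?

str

[Type [Atom ( [Type [Atom int]] )] => [Type [Atom ( [Type [Atom str]] )] => [Type [Atom int]]]]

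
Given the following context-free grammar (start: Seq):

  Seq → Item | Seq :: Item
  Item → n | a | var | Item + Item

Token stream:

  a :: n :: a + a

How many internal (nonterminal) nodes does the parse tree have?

8

[Seq [Seq [Seq [Item a]] :: [Item n]] :: [Item [Item a] + [Item a]]]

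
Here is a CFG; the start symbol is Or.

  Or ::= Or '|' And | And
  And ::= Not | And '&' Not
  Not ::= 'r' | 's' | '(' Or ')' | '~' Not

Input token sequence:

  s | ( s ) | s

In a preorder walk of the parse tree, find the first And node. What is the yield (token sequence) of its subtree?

[Or [Or [Or [And [Not s]]] | [And [Not ( [Or [And [Not s]]] )]]] | [And [Not s]]]

s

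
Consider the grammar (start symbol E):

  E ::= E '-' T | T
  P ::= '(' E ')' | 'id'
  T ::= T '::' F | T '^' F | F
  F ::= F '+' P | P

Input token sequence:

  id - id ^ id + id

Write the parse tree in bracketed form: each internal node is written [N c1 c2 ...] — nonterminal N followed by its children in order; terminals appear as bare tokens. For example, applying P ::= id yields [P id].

[E [E [T [F [P id]]]] - [T [T [F [P id]]] ^ [F [F [P id]] + [P id]]]]

E
E - T
T - T
F - T
P - T
id - T
id - T ^ F
id - F ^ F
id - P ^ F
id - id ^ F
id - id ^ F + P
id - id ^ P + P
id - id ^ id + P
id - id ^ id + id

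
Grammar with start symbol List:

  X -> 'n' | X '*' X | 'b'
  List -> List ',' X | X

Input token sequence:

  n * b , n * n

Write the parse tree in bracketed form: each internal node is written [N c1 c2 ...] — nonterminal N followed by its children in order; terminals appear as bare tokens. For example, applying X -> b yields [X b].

[List [List [X [X n] * [X b]]] , [X [X n] * [X n]]]

List
List , X
X , X
X * X , X
n * X , X
n * b , X
n * b , X * X
n * b , n * X
n * b , n * n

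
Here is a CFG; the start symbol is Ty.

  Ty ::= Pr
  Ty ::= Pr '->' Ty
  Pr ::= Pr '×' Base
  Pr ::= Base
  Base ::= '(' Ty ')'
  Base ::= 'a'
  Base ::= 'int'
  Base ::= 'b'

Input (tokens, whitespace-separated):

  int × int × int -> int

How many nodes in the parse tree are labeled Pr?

4

[Ty [Pr [Pr [Pr [Base int]] × [Base int]] × [Base int]] -> [Ty [Pr [Base int]]]]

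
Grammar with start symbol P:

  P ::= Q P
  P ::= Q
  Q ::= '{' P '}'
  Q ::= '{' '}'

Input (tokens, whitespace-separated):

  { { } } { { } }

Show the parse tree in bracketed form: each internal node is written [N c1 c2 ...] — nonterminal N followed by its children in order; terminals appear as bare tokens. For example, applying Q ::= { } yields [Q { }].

[P [Q { [P [Q { }]] }] [P [Q { [P [Q { }]] }]]]

P
Q P
{ P } P
{ Q } P
{ { } } P
{ { } } Q
{ { } } { P }
{ { } } { Q }
{ { } } { { } }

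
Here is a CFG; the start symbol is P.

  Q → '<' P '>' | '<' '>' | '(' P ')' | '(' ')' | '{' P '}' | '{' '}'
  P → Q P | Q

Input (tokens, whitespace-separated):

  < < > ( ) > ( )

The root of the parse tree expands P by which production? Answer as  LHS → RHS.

[P [Q < [P [Q < >] [P [Q ( )]]] >] [P [Q ( )]]]

P → Q P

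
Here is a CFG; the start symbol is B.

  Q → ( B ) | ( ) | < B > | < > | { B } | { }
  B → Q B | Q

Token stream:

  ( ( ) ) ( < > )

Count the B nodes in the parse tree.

[B [Q ( [B [Q ( )]] )] [B [Q ( [B [Q < >]] )]]]

4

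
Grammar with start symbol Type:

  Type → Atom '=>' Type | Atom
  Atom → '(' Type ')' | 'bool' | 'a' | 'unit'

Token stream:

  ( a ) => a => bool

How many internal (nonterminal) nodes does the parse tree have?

[Type [Atom ( [Type [Atom a]] )] => [Type [Atom a] => [Type [Atom bool]]]]

8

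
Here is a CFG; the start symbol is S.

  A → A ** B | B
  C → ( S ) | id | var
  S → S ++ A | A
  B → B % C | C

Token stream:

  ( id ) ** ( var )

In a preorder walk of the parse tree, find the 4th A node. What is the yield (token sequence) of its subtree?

[S [A [A [B [C ( [S [A [B [C id]]]] )]]] ** [B [C ( [S [A [B [C var]]]] )]]]]

var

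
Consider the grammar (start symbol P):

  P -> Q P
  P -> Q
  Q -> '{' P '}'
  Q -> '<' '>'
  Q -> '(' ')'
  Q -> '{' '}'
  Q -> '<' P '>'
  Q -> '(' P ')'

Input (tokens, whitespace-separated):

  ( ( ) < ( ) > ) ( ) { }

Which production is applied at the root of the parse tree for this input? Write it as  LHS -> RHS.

P -> Q P

[P [Q ( [P [Q ( )] [P [Q < [P [Q ( )]] >]]] )] [P [Q ( )] [P [Q { }]]]]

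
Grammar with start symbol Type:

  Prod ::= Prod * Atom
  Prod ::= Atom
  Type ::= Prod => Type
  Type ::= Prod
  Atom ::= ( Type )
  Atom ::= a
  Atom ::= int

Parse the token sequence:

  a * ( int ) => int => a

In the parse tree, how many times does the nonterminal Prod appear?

[Type [Prod [Prod [Atom a]] * [Atom ( [Type [Prod [Atom int]]] )]] => [Type [Prod [Atom int]] => [Type [Prod [Atom a]]]]]

5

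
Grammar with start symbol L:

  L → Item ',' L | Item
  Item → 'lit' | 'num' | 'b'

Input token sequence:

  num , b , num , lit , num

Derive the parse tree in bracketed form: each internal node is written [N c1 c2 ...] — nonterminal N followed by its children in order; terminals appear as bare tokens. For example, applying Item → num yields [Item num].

L
Item , L
num , L
num , Item , L
num , b , L
num , b , Item , L
num , b , num , L
num , b , num , Item , L
num , b , num , lit , L
num , b , num , lit , Item
num , b , num , lit , num

[L [Item num] , [L [Item b] , [L [Item num] , [L [Item lit] , [L [Item num]]]]]]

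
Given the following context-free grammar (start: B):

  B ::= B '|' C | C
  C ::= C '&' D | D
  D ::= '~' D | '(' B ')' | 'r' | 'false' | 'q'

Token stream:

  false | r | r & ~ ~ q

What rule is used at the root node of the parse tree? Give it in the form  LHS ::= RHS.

[B [B [B [C [D false]]] | [C [D r]]] | [C [C [D r]] & [D ~ [D ~ [D q]]]]]

B ::= B '|' C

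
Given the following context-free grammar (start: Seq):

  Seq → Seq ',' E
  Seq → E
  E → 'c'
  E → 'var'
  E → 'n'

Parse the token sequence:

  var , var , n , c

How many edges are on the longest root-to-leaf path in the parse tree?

[Seq [Seq [Seq [Seq [E var]] , [E var]] , [E n]] , [E c]]

5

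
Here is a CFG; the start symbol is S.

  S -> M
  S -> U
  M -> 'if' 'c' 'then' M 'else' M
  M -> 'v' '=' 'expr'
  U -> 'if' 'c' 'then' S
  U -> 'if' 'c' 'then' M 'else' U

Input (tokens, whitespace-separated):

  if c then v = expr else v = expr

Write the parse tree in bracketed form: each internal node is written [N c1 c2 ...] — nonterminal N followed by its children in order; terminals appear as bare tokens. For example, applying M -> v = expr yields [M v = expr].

S
M
if c then M else M
if c then v = expr else M
if c then v = expr else v = expr

[S [M if c then [M v = expr] else [M v = expr]]]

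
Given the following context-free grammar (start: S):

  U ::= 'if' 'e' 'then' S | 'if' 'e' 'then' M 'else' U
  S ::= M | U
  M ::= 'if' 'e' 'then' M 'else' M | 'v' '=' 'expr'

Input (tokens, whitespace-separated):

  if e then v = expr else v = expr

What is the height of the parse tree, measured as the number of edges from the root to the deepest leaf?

3

[S [M if e then [M v = expr] else [M v = expr]]]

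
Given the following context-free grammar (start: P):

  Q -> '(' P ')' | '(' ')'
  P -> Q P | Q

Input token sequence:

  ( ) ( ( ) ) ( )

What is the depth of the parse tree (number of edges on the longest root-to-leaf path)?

5

[P [Q ( )] [P [Q ( [P [Q ( )]] )] [P [Q ( )]]]]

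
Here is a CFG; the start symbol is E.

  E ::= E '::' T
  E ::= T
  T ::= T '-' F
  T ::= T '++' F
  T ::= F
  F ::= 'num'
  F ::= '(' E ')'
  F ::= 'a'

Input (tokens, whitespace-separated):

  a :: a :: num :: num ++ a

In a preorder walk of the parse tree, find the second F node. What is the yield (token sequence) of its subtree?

[E [E [E [E [T [F a]]] :: [T [F a]]] :: [T [F num]]] :: [T [T [F num]] ++ [F a]]]

a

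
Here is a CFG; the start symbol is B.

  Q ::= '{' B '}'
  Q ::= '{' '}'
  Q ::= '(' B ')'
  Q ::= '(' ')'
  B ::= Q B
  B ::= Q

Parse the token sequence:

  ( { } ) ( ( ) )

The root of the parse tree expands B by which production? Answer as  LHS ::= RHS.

[B [Q ( [B [Q { }]] )] [B [Q ( [B [Q ( )]] )]]]

B ::= Q B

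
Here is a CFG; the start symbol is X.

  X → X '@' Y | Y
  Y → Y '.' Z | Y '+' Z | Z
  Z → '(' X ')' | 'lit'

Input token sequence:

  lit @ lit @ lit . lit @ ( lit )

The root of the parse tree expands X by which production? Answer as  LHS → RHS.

X → X '@' Y

[X [X [X [X [Y [Z lit]]] @ [Y [Z lit]]] @ [Y [Y [Z lit]] . [Z lit]]] @ [Y [Z ( [X [Y [Z lit]]] )]]]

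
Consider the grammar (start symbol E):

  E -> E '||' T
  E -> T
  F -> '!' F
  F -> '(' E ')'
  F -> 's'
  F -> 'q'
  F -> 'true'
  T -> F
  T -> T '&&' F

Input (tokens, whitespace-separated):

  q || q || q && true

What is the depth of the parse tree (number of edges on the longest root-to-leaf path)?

[E [E [E [T [F q]]] || [T [F q]]] || [T [T [F q]] && [F true]]]

5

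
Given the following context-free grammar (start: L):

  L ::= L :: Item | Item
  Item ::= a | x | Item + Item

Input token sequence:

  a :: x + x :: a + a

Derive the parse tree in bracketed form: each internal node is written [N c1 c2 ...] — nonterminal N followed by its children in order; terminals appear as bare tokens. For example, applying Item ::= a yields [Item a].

L
L :: Item
L :: Item :: Item
Item :: Item :: Item
a :: Item :: Item
a :: Item + Item :: Item
a :: x + Item :: Item
a :: x + x :: Item
a :: x + x :: Item + Item
a :: x + x :: a + Item
a :: x + x :: a + a

[L [L [L [Item a]] :: [Item [Item x] + [Item x]]] :: [Item [Item a] + [Item a]]]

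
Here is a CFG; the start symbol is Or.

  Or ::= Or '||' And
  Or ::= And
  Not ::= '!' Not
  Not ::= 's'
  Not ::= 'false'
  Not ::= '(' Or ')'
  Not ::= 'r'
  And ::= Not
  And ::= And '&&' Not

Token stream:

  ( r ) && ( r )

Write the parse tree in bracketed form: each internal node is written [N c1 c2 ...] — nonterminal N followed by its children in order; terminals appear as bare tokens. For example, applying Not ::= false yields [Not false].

[Or [And [And [Not ( [Or [And [Not r]]] )]] && [Not ( [Or [And [Not r]]] )]]]

Or
And
And && Not
Not && Not
( Or ) && Not
( And ) && Not
( Not ) && Not
( r ) && Not
( r ) && ( Or )
( r ) && ( And )
( r ) && ( Not )
( r ) && ( r )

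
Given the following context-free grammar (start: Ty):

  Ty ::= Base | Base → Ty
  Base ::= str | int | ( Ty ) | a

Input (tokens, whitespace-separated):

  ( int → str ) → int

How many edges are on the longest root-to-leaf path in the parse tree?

[Ty [Base ( [Ty [Base int] → [Ty [Base str]]] )] → [Ty [Base int]]]

5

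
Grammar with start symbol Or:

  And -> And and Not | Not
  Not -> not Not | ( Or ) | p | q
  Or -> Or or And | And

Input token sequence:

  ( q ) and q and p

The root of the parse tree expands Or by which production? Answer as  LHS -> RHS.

[Or [And [And [And [Not ( [Or [And [Not q]]] )]] and [Not q]] and [Not p]]]

Or -> And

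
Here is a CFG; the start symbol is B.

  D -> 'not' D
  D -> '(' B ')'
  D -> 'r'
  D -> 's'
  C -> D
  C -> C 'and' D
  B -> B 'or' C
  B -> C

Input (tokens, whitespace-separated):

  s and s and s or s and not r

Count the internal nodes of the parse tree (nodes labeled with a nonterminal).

13

[B [B [C [C [C [D s]] and [D s]] and [D s]]] or [C [C [D s]] and [D not [D r]]]]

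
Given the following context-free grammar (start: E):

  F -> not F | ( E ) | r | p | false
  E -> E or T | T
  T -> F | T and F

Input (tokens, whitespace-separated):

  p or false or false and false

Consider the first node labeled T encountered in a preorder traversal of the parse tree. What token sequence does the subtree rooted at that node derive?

p

[E [E [E [T [F p]]] or [T [F false]]] or [T [T [F false]] and [F false]]]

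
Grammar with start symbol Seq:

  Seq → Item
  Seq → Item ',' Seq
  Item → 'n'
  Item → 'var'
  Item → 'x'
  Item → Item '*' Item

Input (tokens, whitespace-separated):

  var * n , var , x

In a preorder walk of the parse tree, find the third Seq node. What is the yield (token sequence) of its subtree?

[Seq [Item [Item var] * [Item n]] , [Seq [Item var] , [Seq [Item x]]]]

x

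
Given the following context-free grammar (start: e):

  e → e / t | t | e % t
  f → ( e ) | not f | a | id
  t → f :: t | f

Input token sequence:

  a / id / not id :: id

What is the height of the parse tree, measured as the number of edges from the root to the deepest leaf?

[e [e [e [t [f a]]] / [t [f id]]] / [t [f not [f id]] :: [t [f id]]]]

5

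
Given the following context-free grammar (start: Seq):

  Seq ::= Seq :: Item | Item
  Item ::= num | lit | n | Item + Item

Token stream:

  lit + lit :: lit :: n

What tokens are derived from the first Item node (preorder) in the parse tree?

lit + lit

[Seq [Seq [Seq [Item [Item lit] + [Item lit]]] :: [Item lit]] :: [Item n]]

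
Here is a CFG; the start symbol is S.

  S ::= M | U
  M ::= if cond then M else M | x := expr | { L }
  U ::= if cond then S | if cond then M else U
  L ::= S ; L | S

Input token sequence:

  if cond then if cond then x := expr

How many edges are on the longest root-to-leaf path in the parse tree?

[S [U if cond then [S [U if cond then [S [M x := expr]]]]]]

6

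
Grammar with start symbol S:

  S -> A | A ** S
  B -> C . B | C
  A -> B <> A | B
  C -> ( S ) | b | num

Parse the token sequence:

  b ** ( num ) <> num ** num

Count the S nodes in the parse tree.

[S [A [B [C b]]] ** [S [A [B [C ( [S [A [B [C num]]]] )]] <> [A [B [C num]]]] ** [S [A [B [C num]]]]]]

4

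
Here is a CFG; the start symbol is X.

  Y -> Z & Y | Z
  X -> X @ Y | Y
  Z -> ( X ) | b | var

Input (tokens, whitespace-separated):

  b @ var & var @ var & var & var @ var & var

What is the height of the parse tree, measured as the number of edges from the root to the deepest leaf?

6

[X [X [X [X [Y [Z b]]] @ [Y [Z var] & [Y [Z var]]]] @ [Y [Z var] & [Y [Z var] & [Y [Z var]]]]] @ [Y [Z var] & [Y [Z var]]]]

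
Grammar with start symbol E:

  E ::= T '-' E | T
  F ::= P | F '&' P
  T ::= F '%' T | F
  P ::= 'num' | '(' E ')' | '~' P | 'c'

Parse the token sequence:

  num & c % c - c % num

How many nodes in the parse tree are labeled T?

[E [T [F [F [P num]] & [P c]] % [T [F [P c]]]] - [E [T [F [P c]] % [T [F [P num]]]]]]

4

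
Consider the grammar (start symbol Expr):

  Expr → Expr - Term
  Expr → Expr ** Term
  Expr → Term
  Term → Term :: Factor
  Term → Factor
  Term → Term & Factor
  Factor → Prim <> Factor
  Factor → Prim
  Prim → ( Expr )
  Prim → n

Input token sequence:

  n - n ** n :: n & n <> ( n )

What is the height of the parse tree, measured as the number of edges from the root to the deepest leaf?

9

[Expr [Expr [Expr [Term [Factor [Prim n]]]] - [Term [Factor [Prim n]]]] ** [Term [Term [Term [Factor [Prim n]]] :: [Factor [Prim n]]] & [Factor [Prim n] <> [Factor [Prim ( [Expr [Term [Factor [Prim n]]]] )]]]]]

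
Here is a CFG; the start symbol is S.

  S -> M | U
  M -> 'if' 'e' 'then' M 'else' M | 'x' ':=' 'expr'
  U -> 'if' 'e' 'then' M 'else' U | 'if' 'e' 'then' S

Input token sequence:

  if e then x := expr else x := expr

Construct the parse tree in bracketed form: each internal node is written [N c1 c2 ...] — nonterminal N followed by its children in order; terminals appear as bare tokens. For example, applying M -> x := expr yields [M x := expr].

S
M
if e then M else M
if e then x := expr else M
if e then x := expr else x := expr

[S [M if e then [M x := expr] else [M x := expr]]]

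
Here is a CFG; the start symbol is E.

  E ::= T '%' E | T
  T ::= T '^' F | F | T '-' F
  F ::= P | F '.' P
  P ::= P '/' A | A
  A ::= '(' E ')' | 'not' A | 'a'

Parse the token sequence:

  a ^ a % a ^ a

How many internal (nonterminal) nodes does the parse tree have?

[E [T [T [F [P [A a]]]] ^ [F [P [A a]]]] % [E [T [T [F [P [A a]]]] ^ [F [P [A a]]]]]]

18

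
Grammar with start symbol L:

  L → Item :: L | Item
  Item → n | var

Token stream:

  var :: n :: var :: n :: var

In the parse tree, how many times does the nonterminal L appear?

5

[L [Item var] :: [L [Item n] :: [L [Item var] :: [L [Item n] :: [L [Item var]]]]]]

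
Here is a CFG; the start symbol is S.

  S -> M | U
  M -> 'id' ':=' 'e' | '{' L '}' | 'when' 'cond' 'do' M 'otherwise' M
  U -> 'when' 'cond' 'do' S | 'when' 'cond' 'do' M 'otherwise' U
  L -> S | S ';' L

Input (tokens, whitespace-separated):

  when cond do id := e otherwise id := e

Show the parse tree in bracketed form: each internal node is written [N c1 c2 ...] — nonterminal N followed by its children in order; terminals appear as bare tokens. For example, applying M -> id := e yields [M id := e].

S
M
when cond do M otherwise M
when cond do id := e otherwise M
when cond do id := e otherwise id := e

[S [M when cond do [M id := e] otherwise [M id := e]]]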